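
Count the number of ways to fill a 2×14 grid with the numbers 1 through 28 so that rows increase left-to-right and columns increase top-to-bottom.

Standard Young tableaux of shape 2×n are counted by C_n; here n = 14.
C_14 = C(28,14)/15 = 40116600/15 = 2674440.

2674440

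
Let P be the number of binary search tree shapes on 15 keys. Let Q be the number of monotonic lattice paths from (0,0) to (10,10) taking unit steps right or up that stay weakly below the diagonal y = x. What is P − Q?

9678049

Rooted binary trees with 15 nodes (each child slot possibly empty) number C_15. So P = C_15 = 9694845.
Sub-diagonal monotone paths from (0,0) to (10,10) biject with Dyck paths of semilength 10, giving C_10. So Q = C_10 = 16796.
P − Q = 9694845 − 16796 = 9678049.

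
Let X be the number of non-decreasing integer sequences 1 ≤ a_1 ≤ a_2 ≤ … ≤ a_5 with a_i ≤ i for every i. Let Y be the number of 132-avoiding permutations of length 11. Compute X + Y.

58828

Weakly increasing sequences with a_i ≤ i biject with Dyck paths of semilength 5, so there are C_5. So X = C_5 = 42.
Permutations of [n] avoiding any single length-3 pattern are counted by C_n; here n = 11. So Y = C_11 = 58786.
X + Y = 42 + 58786 = 58828.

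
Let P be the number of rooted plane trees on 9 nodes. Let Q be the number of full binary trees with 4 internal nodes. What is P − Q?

A rooted plane tree on 9 nodes has 8 edges, and such trees are counted by C_8. So P = C_8 = 1430.
Full binary trees with n internal nodes are counted by C_n; here n = 4. So Q = C_4 = 14.
P − Q = 1430 − 14 = 1416.

1416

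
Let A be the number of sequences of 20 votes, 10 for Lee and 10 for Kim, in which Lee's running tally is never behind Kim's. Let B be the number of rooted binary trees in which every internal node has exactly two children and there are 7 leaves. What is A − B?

16664

Ballot sequences with n votes each where one side never trails are Dyck words, counted by C_n; here n = 10. So A = C_10 = 16796.
A full binary tree with L leaves has L−1 internal nodes and is counted by C_{L−1}; L = 7 gives C_6. So B = C_6 = 132.
A − B = 16796 − 132 = 16664.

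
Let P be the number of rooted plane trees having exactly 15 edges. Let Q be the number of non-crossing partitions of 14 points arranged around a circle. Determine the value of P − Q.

Rooted ordered trees with n edges are counted by C_n; here n = 15. So P = C_15 = 9694845.
Non-crossing partitions of an n-element set are counted by C_n; here n = 14. So Q = C_14 = 2674440.
P − Q = 9694845 − 2674440 = 7020405.

7020405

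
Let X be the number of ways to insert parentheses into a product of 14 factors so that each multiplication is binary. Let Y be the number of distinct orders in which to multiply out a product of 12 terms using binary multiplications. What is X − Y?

Bracketing 14 factors into binary products is counted by C_{14−1} = C_13. So X = C_13 = 742900.
Ways to associate a product of 12 factors correspond to binary trees on 12 leaves, so the count is C_11. So Y = C_11 = 58786.
X − Y = 742900 − 58786 = 684114.

684114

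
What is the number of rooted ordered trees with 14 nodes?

742900

A rooted plane tree on 14 nodes has 13 edges, and such trees are counted by C_13.
C_13 = C_12 · 2(2·12+1)/(12+2) = 208012 · 50/14 = 742900.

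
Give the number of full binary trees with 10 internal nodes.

16796

The number of full binary trees on 10 internal nodes is the Catalan number C_10.
C_10 = C_9 · 2(2·9+1)/(9+2) = 4862 · 38/11 = 16796.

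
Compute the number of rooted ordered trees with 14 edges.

2674440

Rooted ordered trees with n edges are counted by C_n; here n = 14.
C_14 = 2674440.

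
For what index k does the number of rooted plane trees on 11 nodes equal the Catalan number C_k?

A rooted plane tree on 11 nodes has 10 edges, and such trees are counted by C_10.

10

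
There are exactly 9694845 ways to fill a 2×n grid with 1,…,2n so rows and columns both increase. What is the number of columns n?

Standard Young tableaux of shape 2×n are counted by C_n. Since C_15 = 9694845, the index is 15.

15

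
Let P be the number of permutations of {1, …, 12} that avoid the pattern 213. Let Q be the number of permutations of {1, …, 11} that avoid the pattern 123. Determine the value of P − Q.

Permutations of [n] avoiding any single length-3 pattern are counted by C_n; here n = 12. So P = C_12 = 208012.
For any fixed pattern of length 3, the pattern-avoiding permutations of [11] number C_11. So Q = C_11 = 58786.
P − Q = 208012 − 58786 = 149226.

149226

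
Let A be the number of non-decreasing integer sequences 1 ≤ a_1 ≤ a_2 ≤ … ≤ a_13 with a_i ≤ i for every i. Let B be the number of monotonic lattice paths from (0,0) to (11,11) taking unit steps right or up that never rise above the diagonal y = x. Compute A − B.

684114

Weakly increasing sequences with a_i ≤ i biject with Dyck paths of semilength 13, so there are C_13. So A = C_13 = 742900.
Monotone paths in an n×n grid that stay weakly below the diagonal are counted by C_n; here n = 11. So B = C_11 = 58786.
A − B = 742900 − 58786 = 684114.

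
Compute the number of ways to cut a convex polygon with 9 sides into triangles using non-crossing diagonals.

429

A convex 9-gon is triangulated into 7 triangles, and the number of such triangulations is the Catalan number C_{9−2} = C_7.
C_7 = C(14,7)/8 = 3432/8 = 429.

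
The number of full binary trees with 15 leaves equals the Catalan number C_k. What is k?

14

Full binary trees with 15 leaves have 15−1 = 14 internal nodes, so there are C_14 of them.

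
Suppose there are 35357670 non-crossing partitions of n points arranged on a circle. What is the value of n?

Non-crossing partitions of [n] are counted by C_n, and C_16 = 35357670.

16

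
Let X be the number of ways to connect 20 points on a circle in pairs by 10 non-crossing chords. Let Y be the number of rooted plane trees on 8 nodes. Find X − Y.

Pairing 20 circle points by 10 non-crossing chords gives C_10 matchings. So X = C_10 = 16796.
Rooted ordered (plane) trees on m nodes have m−1 edges and are counted by C_{m−1}; m = 8 gives C_7. So Y = C_7 = 429.
X − Y = 16796 − 429 = 16367.

16367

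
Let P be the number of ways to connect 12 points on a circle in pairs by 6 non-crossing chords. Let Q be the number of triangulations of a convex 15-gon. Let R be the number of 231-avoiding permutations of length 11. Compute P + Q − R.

Pairing 12 circle points by 6 non-crossing chords gives C_6 matchings. So P = C_6 = 132.
The number of triangulations of a 15-gon is the Catalan number C_13 (index = sides − 2). So Q = C_13 = 742900.
For any fixed pattern of length 3, the pattern-avoiding permutations of [11] number C_11. So R = C_11 = 58786.
P + Q − R = 132 + 742900 − 58786 = 684246.

684246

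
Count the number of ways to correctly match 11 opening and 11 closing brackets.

With 11 pairs the number of balanced bracket strings is the Catalan number C_11.
C_11 = C_10 · 2(2·10+1)/(10+2) = 16796 · 42/12 = 58786.

58786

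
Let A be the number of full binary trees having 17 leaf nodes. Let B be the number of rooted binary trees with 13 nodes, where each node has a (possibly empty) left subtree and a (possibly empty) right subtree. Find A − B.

34614770

Full binary trees with 17 leaves have 17−1 = 16 internal nodes, so there are C_16 of them. So A = C_16 = 35357670.
There are C_n binary search tree shapes on n keys; with n = 13 that is C_13. So B = C_13 = 742900.
A − B = 35357670 − 742900 = 34614770.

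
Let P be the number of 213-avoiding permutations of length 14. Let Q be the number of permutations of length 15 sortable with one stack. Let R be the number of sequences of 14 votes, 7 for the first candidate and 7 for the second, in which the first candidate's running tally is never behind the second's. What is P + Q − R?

For any fixed pattern of length 3, the pattern-avoiding permutations of [14] number C_14. So P = C_14 = 2674440.
Stack-sortable permutations are exactly the 231-avoiding ones, counted by C_n; here n = 15. So Q = C_15 = 9694845.
Ballot sequences with n votes each where one side never trails are Dyck words, counted by C_n; here n = 7. So R = C_7 = 429.
P + Q − R = 2674440 + 9694845 − 429 = 12368856.

12368856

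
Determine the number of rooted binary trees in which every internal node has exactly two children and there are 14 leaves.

A full binary tree with L leaves has L−1 internal nodes and is counted by C_{L−1}; L = 14 gives C_13.
C_13 = C(26,13)/14 = 10400600/14 = 742900.

742900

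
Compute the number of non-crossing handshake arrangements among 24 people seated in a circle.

With 24 = 2·12 people, non-crossing handshake pairings are non-crossing perfect matchings on a circle, counted by C_12.
C_12 = C(24,12)/13 = 2704156/13 = 208012.

208012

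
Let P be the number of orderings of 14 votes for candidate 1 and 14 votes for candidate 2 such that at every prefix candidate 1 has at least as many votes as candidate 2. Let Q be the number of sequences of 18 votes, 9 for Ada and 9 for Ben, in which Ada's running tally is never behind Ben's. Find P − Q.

2669578

Ballot sequences with n votes each where one side never trails are Dyck words, counted by C_n; here n = 14. So P = C_14 = 2674440.
Reading a vote for the leader as '(' and for the other as ')' turns such a sequence into a balanced string of 9 pairs, so the count is C_9. So Q = C_9 = 4862.
P − Q = 2674440 − 4862 = 2669578.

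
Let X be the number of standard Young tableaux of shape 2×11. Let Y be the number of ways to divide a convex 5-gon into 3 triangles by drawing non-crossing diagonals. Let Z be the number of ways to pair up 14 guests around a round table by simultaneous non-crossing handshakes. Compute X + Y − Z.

Standard Young tableaux of shape 2×n are counted by C_n; here n = 11. So X = C_11 = 58786.
Triangulations of a convex m-gon are counted by C_{m−2}; with m = 5 this is C_3. So Y = C_3 = 5.
With 14 = 2·7 people, non-crossing handshake pairings are non-crossing perfect matchings on a circle, counted by C_7. So Z = C_7 = 429.
X + Y − Z = 58786 + 5 − 429 = 58362.

58362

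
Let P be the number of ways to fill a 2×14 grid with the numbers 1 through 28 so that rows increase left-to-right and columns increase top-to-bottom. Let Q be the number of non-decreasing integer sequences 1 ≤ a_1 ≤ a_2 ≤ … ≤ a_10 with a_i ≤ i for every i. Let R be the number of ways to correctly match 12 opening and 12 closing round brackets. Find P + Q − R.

2483224

Standard Young tableaux of shape 2×n are counted by C_n; here n = 14. So P = C_14 = 2674440.
Such sub-staircase sequences of length n are counted by C_n; here n = 10. So Q = C_10 = 16796.
Balanced strings of n pairs of brackets are counted by C_n; here n = 12. So R = C_12 = 208012.
P + Q − R = 2674440 + 16796 − 208012 = 2483224.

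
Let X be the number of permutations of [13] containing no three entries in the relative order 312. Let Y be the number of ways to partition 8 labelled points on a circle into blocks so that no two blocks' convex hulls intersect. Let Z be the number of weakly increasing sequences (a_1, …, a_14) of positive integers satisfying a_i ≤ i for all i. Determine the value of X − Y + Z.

Permutations of [n] avoiding any single length-3 pattern are counted by C_n; here n = 13. So X = C_13 = 742900.
Non-crossing partitions of an n-element set are counted by C_n; here n = 8. So Y = C_8 = 1430.
Weakly increasing sequences with a_i ≤ i biject with Dyck paths of semilength 14, so there are C_14. So Z = C_14 = 2674440.
X − Y + Z = 742900 − 1430 + 2674440 = 3415910.

3415910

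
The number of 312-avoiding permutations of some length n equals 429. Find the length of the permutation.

Permutations of [n] avoiding a fixed length-3 pattern are counted by C_n, and C_7 = 429.

7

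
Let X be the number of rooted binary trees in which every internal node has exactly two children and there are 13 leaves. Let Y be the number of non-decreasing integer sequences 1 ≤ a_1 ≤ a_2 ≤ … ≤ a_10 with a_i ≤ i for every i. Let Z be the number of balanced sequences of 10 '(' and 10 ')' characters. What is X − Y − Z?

Full binary trees with 13 leaves have 13−1 = 12 internal nodes, so there are C_12 of them. So X = C_12 = 208012.
Such sub-staircase sequences of length n are counted by C_n; here n = 10. So Y = C_10 = 16796.
A balanced arrangement of 10 bracket pairs is a Dyck word of semilength 10, so the count is C_10. So Z = C_10 = 16796.
X − Y − Z = 208012 − 16796 − 16796 = 174420.

174420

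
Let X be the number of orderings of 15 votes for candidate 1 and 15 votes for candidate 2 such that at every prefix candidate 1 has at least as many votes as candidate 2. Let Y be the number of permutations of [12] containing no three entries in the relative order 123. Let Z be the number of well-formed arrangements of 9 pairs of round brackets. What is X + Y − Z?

9897995

Reading a vote for the leader as '(' and for the other as ')' turns such a sequence into a balanced string of 15 pairs, so the count is C_15. So X = C_15 = 9694845.
For any fixed pattern of length 3, the pattern-avoiding permutations of [12] number C_12. So Y = C_12 = 208012.
With 9 pairs the number of balanced bracket strings is the Catalan number C_9. So Z = C_9 = 4862.
X + Y − Z = 9694845 + 208012 − 4862 = 9897995.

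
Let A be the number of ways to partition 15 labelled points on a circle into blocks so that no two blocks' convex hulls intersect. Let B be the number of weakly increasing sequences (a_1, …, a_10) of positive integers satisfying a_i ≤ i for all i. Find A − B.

Non-crossing partitions of an n-element set are counted by C_n; here n = 15. So A = C_15 = 9694845.
Such sub-staircase sequences of length n are counted by C_n; here n = 10. So B = C_10 = 16796.
A − B = 9694845 − 16796 = 9678049.

9678049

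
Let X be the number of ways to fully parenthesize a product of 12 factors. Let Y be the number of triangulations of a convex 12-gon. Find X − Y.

41990

Parenthesizations of m factors correspond to full binary trees with m leaves, counted by C_{m−1}; m = 12 gives C_11. So X = C_11 = 58786.
A convex 12-gon is triangulated into 10 triangles, and the number of such triangulations is the Catalan number C_{12−2} = C_10. So Y = C_10 = 16796.
X − Y = 58786 − 16796 = 41990.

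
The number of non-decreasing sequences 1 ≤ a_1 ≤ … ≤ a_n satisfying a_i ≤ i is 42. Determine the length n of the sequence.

Such sub-staircase sequences of length n are counted by C_n. Since C_5 = 42, the index is 5.

5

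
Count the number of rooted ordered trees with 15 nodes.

2674440

Rooted ordered (plane) trees on m nodes have m−1 edges and are counted by C_{m−1}; m = 15 gives C_14.
C_14 = C(28,14)/15 = 40116600/15 = 2674440.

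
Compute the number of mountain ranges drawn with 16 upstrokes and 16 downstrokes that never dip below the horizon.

35357670

A Dyck path with 16 up-steps and 16 down-steps has semilength 16, so there are C_16 of them.
C_16 = C(32,16)/17 = 601080390/17 = 35357670.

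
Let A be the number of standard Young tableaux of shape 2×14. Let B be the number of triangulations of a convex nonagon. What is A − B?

2674011

Standard Young tableaux of shape 2×n are counted by C_n; here n = 14. So A = C_14 = 2674440.
The number of triangulations of a 9-gon is the Catalan number C_7 (index = sides − 2). So B = C_7 = 429.
A − B = 2674440 − 429 = 2674011.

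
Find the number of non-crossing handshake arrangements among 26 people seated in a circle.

742900

Non-crossing handshake pairings of 2n people are counted by C_n; 26 people gives n = 13.
C_13 = C(26,13)/14 = 10400600/14 = 742900.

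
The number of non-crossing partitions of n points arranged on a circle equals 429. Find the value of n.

7

Non-crossing partitions of [n] are counted by C_n, and C_7 = 429.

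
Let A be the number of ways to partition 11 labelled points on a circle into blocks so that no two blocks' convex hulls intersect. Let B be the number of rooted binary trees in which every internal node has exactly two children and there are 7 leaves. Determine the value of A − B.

58654

The non-crossing partitions of [11] form a lattice of size C_11. So A = C_11 = 58786.
A full binary tree with L leaves has L−1 internal nodes and is counted by C_{L−1}; L = 7 gives C_6. So B = C_6 = 132.
A − B = 58786 − 132 = 58654.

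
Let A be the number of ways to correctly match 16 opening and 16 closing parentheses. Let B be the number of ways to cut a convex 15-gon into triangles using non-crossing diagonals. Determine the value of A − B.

34614770

A balanced arrangement of 16 bracket pairs is a Dyck word of semilength 16, so the count is C_16. So A = C_16 = 35357670.
A convex 15-gon is triangulated into 13 triangles, and the number of such triangulations is the Catalan number C_{15−2} = C_13. So B = C_13 = 742900.
A − B = 35357670 − 742900 = 34614770.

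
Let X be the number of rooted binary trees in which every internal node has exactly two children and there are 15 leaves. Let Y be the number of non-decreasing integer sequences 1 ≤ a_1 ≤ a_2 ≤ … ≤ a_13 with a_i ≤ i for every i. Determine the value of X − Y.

1931540

A full binary tree with L leaves has L−1 internal nodes and is counted by C_{L−1}; L = 15 gives C_14. So X = C_14 = 2674440.
Weakly increasing sequences with a_i ≤ i biject with Dyck paths of semilength 13, so there are C_13. So Y = C_13 = 742900.
X − Y = 2674440 − 742900 = 1931540.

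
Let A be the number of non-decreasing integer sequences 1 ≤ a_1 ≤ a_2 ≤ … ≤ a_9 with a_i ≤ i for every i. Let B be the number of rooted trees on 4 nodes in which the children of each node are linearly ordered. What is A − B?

Such sub-staircase sequences of length n are counted by C_n; here n = 9. So A = C_9 = 4862.
A rooted plane tree on 4 nodes has 3 edges, and such trees are counted by C_3. So B = C_3 = 5.
A − B = 4862 − 5 = 4857.

4857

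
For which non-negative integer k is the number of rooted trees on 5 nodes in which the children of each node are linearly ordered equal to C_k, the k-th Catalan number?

4

Rooted ordered (plane) trees on m nodes have m−1 edges and are counted by C_{m−1}; m = 5 gives C_4.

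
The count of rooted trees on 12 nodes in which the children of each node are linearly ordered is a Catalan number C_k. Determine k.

Rooted ordered (plane) trees on m nodes have m−1 edges and are counted by C_{m−1}; m = 12 gives C_11.

11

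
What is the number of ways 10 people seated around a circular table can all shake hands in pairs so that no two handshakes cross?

Non-crossing handshake pairings of 2n people are counted by C_n; 10 people gives n = 5.
C_5 = C(10,5)/6 = 252/6 = 42.

42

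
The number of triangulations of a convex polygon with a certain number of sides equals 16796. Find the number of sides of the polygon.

Triangulations of a convex m-gon are counted by C_{m−2}. Since C_10 = 16796, the index is 10.
So m − 2 = 10, giving m = 12 sides.

12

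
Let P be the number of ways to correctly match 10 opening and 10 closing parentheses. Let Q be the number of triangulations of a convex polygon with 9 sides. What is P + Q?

17225

A balanced arrangement of 10 bracket pairs is a Dyck word of semilength 10, so the count is C_10. So P = C_10 = 16796.
Triangulations of a convex m-gon are counted by C_{m−2}; with m = 9 this is C_7. So Q = C_7 = 429.
P + Q = 16796 + 429 = 17225.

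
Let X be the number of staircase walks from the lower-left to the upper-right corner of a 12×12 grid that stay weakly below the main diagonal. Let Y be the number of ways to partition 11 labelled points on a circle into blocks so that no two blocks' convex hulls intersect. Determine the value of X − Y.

Sub-diagonal monotone paths from (0,0) to (12,12) biject with Dyck paths of semilength 12, giving C_12. So X = C_12 = 208012.
Non-crossing partitions of an n-element set are counted by C_n; here n = 11. So Y = C_11 = 58786.
X − Y = 208012 − 58786 = 149226.

149226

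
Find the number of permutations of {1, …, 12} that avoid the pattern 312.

208012

Permutations of [n] avoiding any single length-3 pattern are counted by C_n; here n = 12.
C_12 = C(24,12)/13 = 2704156/13 = 208012.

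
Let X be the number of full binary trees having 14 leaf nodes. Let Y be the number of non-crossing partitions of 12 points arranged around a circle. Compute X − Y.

534888

A full binary tree with L leaves has L−1 internal nodes and is counted by C_{L−1}; L = 14 gives C_13. So X = C_13 = 742900.
Non-crossing partitions of an n-element set are counted by C_n; here n = 12. So Y = C_12 = 208012.
X − Y = 742900 − 208012 = 534888.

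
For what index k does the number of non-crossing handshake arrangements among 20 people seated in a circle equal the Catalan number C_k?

10

Non-crossing handshake pairings of 2n people are counted by C_n; 20 people gives n = 10.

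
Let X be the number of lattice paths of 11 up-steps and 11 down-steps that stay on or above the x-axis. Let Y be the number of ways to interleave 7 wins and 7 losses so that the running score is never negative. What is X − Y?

A Dyck path with 11 up-steps and 11 down-steps has semilength 11, so there are C_11 of them. So X = C_11 = 58786.
Reading a vote for the leader as '(' and for the other as ')' turns such a sequence into a balanced string of 7 pairs, so the count is C_7. So Y = C_7 = 429.
X − Y = 58786 − 429 = 58357.

58357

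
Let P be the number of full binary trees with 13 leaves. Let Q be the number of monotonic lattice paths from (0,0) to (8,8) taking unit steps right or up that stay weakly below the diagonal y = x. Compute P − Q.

A full binary tree with L leaves has L−1 internal nodes and is counted by C_{L−1}; L = 13 gives C_12. So P = C_12 = 208012.
Sub-diagonal monotone paths from (0,0) to (8,8) biject with Dyck paths of semilength 8, giving C_8. So Q = C_8 = 1430.
P − Q = 208012 − 1430 = 206582.

206582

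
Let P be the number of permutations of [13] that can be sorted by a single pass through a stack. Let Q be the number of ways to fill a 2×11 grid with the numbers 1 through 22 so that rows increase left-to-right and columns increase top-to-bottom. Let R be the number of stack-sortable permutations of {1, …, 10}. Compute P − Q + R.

700910

Stack-sortable permutations are exactly the 231-avoiding ones, counted by C_n; here n = 13. So P = C_13 = 742900.
By the hook-length formula (or a Dyck-path bijection), SYT of shape 2×11 number C_11. So Q = C_11 = 58786.
Stack-sortable permutations are exactly the 231-avoiding ones, counted by C_n; here n = 10. So R = C_10 = 16796.
P − Q + R = 742900 − 58786 + 16796 = 700910.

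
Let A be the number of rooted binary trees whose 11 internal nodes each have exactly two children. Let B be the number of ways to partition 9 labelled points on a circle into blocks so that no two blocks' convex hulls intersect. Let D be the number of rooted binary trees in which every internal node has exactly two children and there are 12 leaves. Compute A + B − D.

4862

The number of full binary trees on 11 internal nodes is the Catalan number C_11. So A = C_11 = 58786.
Non-crossing partitions of an n-element set are counted by C_n; here n = 9. So B = C_9 = 4862.
A full binary tree with L leaves has L−1 internal nodes and is counted by C_{L−1}; L = 12 gives C_11. So D = C_11 = 58786.
A + B − D = 58786 + 4862 − 58786 = 4862.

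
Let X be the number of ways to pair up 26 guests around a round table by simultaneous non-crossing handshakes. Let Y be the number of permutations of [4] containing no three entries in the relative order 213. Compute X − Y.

With 26 = 2·13 people, non-crossing handshake pairings are non-crossing perfect matchings on a circle, counted by C_13. So X = C_13 = 742900.
Permutations of [n] avoiding any single length-3 pattern are counted by C_n; here n = 4. So Y = C_4 = 14.
X − Y = 742900 − 14 = 742886.

742886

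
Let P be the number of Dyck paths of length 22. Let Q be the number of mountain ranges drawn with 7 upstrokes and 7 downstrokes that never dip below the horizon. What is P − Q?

Paths of 11 up- and 11 down-steps that never dip below the axis are Dyck paths; their count is C_11. So P = C_11 = 58786.
A Dyck path with 7 up-steps and 7 down-steps has semilength 7, so there are C_7 of them. So Q = C_7 = 429.
P − Q = 58786 − 429 = 58357.

58357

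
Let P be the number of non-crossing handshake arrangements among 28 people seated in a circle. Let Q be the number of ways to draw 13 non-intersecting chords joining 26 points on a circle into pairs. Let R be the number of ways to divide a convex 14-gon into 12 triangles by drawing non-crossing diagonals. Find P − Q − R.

With 28 = 2·14 people, non-crossing handshake pairings are non-crossing perfect matchings on a circle, counted by C_14. So P = C_14 = 2674440.
Pairing 26 circle points by 13 non-crossing chords gives C_13 matchings. So Q = C_13 = 742900.
Triangulations of a convex m-gon are counted by C_{m−2}; with m = 14 this is C_12. So R = C_12 = 208012.
P − Q − R = 2674440 − 742900 − 208012 = 1723528.

1723528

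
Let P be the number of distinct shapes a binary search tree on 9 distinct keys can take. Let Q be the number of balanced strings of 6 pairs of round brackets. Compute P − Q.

4730

There are C_n binary search tree shapes on n keys; with n = 9 that is C_9. So P = C_9 = 4862.
With 6 pairs the number of balanced bracket strings is the Catalan number C_6. So Q = C_6 = 132.
P − Q = 4862 − 132 = 4730.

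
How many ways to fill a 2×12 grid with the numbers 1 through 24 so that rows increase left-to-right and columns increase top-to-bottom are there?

208012

By the hook-length formula (or a Dyck-path bijection), SYT of shape 2×12 number C_12.
C_12 = C(24,12)/13 = 2704156/13 = 208012.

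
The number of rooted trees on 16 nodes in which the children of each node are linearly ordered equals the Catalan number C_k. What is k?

15

A rooted plane tree on 16 nodes has 15 edges, and such trees are counted by C_15.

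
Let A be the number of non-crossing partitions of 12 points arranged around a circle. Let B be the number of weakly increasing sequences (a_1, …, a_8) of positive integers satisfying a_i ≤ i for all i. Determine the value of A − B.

206582

Non-crossing partitions of an n-element set are counted by C_n; here n = 12. So A = C_12 = 208012.
Such sub-staircase sequences of length n are counted by C_n; here n = 8. So B = C_8 = 1430.
A − B = 208012 − 1430 = 206582.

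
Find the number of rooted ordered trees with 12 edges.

208012

A rooted plane tree with 12 edges has 13 nodes, and the count is C_12.
C_12 = C_11 · 2(2·11+1)/(11+2) = 58786 · 46/13 = 208012.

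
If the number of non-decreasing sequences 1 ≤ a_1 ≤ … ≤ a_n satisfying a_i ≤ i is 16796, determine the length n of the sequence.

10

Such sub-staircase sequences of length n are counted by C_n. The Catalan number equal to 16796 is C_10.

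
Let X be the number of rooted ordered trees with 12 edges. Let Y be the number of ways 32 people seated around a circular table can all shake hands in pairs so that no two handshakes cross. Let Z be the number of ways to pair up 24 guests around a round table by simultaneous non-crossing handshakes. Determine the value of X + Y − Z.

35357670

A rooted plane tree with 12 edges has 13 nodes, and the count is C_12. So X = C_12 = 208012.
With 32 = 2·16 people, non-crossing handshake pairings are non-crossing perfect matchings on a circle, counted by C_16. So Y = C_16 = 35357670.
Non-crossing handshake pairings of 2n people are counted by C_n; 24 people gives n = 12. So Z = C_12 = 208012.
X + Y − Z = 208012 + 35357670 − 208012 = 35357670.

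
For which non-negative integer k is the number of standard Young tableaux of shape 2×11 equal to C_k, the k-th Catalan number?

By the hook-length formula (or a Dyck-path bijection), SYT of shape 2×11 number C_11.

11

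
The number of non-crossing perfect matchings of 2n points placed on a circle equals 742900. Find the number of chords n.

Non-crossing pairings of 2n points on a circle are counted by C_n. Since C_13 = 742900, the index is 13.

13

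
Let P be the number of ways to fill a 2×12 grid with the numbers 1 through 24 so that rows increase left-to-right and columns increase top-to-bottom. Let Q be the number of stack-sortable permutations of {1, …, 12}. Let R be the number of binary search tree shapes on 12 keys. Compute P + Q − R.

Standard Young tableaux of shape 2×n are counted by C_n; here n = 12. So P = C_12 = 208012.
By Knuth's characterisation, the stack-sortable permutations of length 12 are the 231-avoiders, numbering C_12. So Q = C_12 = 208012.
Rooted binary trees with 12 nodes (each child slot possibly empty) number C_12. So R = C_12 = 208012.
P + Q − R = 208012 + 208012 − 208012 = 208012.

208012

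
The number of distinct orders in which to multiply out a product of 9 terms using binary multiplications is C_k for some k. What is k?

Ways to associate a product of 9 factors correspond to binary trees on 9 leaves, so the count is C_8.

8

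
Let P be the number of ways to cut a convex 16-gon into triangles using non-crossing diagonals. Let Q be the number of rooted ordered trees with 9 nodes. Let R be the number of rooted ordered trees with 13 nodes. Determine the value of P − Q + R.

The number of triangulations of a 16-gon is the Catalan number C_14 (index = sides − 2). So P = C_14 = 2674440.
Rooted ordered (plane) trees on m nodes have m−1 edges and are counted by C_{m−1}; m = 9 gives C_8. So Q = C_8 = 1430.
Rooted ordered (plane) trees on m nodes have m−1 edges and are counted by C_{m−1}; m = 13 gives C_12. So R = C_12 = 208012.
P − Q + R = 2674440 − 1430 + 208012 = 2881022.

2881022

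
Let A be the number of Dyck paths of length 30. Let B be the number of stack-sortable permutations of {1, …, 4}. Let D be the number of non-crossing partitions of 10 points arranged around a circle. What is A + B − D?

Paths of 15 up- and 15 down-steps that never dip below the axis are Dyck paths; their count is C_15. So A = C_15 = 9694845.
Stack-sortable permutations are exactly the 231-avoiding ones, counted by C_n; here n = 4. So B = C_4 = 14.
Non-crossing partitions of an n-element set are counted by C_n; here n = 10. So D = C_10 = 16796.
A + B − D = 9694845 + 14 − 16796 = 9678063.

9678063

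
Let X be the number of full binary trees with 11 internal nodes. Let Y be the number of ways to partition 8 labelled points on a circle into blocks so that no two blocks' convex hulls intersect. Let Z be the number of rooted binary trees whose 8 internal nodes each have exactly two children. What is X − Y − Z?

55926

The number of full binary trees on 11 internal nodes is the Catalan number C_11. So X = C_11 = 58786.
The non-crossing partitions of [8] form a lattice of size C_8. So Y = C_8 = 1430.
Full binary trees with n internal nodes are counted by C_n; here n = 8. So Z = C_8 = 1430.
X − Y − Z = 58786 − 1430 − 1430 = 55926.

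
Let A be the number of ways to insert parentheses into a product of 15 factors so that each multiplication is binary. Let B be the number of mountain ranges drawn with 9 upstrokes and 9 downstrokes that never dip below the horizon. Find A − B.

2669578

Bracketing 15 factors into binary products is counted by C_{15−1} = C_14. So A = C_14 = 2674440.
A Dyck path with 9 up-steps and 9 down-steps has semilength 9, so there are C_9 of them. So B = C_9 = 4862.
A − B = 2674440 − 4862 = 2669578.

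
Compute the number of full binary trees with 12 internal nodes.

208012

Full binary trees with n internal nodes are counted by C_n; here n = 12.
C_12 = C_11 · 2(2·11+1)/(11+2) = 58786 · 46/13 = 208012.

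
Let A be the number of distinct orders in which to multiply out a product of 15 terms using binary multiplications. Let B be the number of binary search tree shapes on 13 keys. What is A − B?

Ways to associate a product of 15 factors correspond to binary trees on 15 leaves, so the count is C_14. So A = C_14 = 2674440.
Binary trees (left/right distinguished) on n nodes are counted by C_n; here n = 13. So B = C_13 = 742900.
A − B = 2674440 − 742900 = 1931540.

1931540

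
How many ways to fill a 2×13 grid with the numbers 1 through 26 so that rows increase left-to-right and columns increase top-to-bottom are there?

By the hook-length formula (or a Dyck-path bijection), SYT of shape 2×13 number C_13.
C_13 = C_12 · 2(2·12+1)/(12+2) = 208012 · 50/14 = 742900.

742900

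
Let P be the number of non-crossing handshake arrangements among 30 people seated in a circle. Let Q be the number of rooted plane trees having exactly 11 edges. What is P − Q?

9636059

Non-crossing handshake pairings of 2n people are counted by C_n; 30 people gives n = 15. So P = C_15 = 9694845.
Rooted ordered trees with n edges are counted by C_n; here n = 11. So Q = C_11 = 58786.
P − Q = 9694845 − 58786 = 9636059.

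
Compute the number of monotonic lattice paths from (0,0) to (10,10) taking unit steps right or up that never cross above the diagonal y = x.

Sub-diagonal monotone paths from (0,0) to (10,10) biject with Dyck paths of semilength 10, giving C_10.
C_10 = 16796.

16796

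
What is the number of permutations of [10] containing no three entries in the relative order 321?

16796

For any fixed pattern of length 3, the pattern-avoiding permutations of [10] number C_10.
C_10 = C(20,10)/11 = 184756/11 = 16796.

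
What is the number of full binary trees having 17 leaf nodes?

35357670

A full binary tree with L leaves has L−1 internal nodes and is counted by C_{L−1}; L = 17 gives C_16.
C_16 = 35357670.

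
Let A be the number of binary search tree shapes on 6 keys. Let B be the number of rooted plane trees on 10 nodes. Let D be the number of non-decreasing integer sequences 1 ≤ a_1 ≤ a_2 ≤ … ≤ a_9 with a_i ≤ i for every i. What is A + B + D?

9856

Rooted binary trees with 6 nodes (each child slot possibly empty) number C_6. So A = C_6 = 132.
A rooted plane tree on 10 nodes has 9 edges, and such trees are counted by C_9. So B = C_9 = 4862.
Weakly increasing sequences with a_i ≤ i biject with Dyck paths of semilength 9, so there are C_9. So D = C_9 = 4862.
A + B + D = 132 + 4862 + 4862 = 9856.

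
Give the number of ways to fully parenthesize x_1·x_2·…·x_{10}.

Ways to associate a product of 10 factors correspond to binary trees on 10 leaves, so the count is C_9.
C_9 = C_8 · 2(2·8+1)/(8+2) = 1430 · 34/10 = 4862.

4862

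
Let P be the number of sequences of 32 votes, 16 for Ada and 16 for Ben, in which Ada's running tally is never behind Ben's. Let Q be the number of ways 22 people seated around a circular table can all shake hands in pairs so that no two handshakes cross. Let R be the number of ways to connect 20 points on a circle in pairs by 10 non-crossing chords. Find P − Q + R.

35315680

Reading a vote for the leader as '(' and for the other as ')' turns such a sequence into a balanced string of 16 pairs, so the count is C_16. So P = C_16 = 35357670.
With 22 = 2·11 people, non-crossing handshake pairings are non-crossing perfect matchings on a circle, counted by C_11. So Q = C_11 = 58786.
Pairing 20 circle points by 10 non-crossing chords gives C_10 matchings. So R = C_10 = 16796.
P − Q + R = 35357670 − 58786 + 16796 = 35315680.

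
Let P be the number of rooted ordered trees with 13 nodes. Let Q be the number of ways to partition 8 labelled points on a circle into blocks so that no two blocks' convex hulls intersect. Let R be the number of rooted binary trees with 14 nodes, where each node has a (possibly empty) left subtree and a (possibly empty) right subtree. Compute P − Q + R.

2881022

A rooted plane tree on 13 nodes has 12 edges, and such trees are counted by C_12. So P = C_12 = 208012.
The non-crossing partitions of [8] form a lattice of size C_8. So Q = C_8 = 1430.
Rooted binary trees with 14 nodes (each child slot possibly empty) number C_14. So R = C_14 = 2674440.
P − Q + R = 208012 − 1430 + 2674440 = 2881022.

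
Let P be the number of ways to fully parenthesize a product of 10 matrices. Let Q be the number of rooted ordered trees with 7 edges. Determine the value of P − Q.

4433

Parenthesizations of m factors correspond to full binary trees with m leaves, counted by C_{m−1}; m = 10 gives C_9. So P = C_9 = 4862.
A rooted plane tree with 7 edges has 8 nodes, and the count is C_7. So Q = C_7 = 429.
P − Q = 4862 − 429 = 4433.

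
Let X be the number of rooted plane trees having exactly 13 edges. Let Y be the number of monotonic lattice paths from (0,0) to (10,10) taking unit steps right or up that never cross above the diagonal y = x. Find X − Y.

726104

Rooted ordered trees with n edges are counted by C_n; here n = 13. So X = C_13 = 742900.
Monotone paths in an n×n grid that stay weakly below the diagonal are counted by C_n; here n = 10. So Y = C_10 = 16796.
X − Y = 742900 − 16796 = 726104.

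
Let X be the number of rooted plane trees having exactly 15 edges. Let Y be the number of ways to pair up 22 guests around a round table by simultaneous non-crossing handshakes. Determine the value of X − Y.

9636059

Rooted ordered trees with n edges are counted by C_n; here n = 15. So X = C_15 = 9694845.
Non-crossing handshake pairings of 2n people are counted by C_n; 22 people gives n = 11. So Y = C_11 = 58786.
X − Y = 9694845 − 58786 = 9636059.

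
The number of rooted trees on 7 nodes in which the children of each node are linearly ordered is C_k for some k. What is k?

6

Rooted ordered (plane) trees on m nodes have m−1 edges and are counted by C_{m−1}; m = 7 gives C_6.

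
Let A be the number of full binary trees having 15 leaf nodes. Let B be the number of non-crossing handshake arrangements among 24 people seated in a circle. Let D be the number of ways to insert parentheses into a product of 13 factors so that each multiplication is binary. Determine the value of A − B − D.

Full binary trees with 15 leaves have 15−1 = 14 internal nodes, so there are C_14 of them. So A = C_14 = 2674440.
Non-crossing handshake pairings of 2n people are counted by C_n; 24 people gives n = 12. So B = C_12 = 208012.
Bracketing 13 factors into binary products is counted by C_{13−1} = C_12. So D = C_12 = 208012.
A − B − D = 2674440 − 208012 − 208012 = 2258416.

2258416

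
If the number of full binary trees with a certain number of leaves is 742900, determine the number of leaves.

14

Full binary trees with L leaves are counted by C_{L−1}. Since C_13 = 742900, the index is 13.
So the index is 13, and the number of leaves is 13 + 1 = 14.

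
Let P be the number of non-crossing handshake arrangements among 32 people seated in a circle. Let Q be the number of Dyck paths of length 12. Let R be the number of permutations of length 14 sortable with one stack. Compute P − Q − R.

32683098

Non-crossing handshake pairings of 2n people are counted by C_n; 32 people gives n = 16. So P = C_16 = 35357670.
Dyck paths of semilength n (length 2n) are counted by C_n; here n = 6. So Q = C_6 = 132.
By Knuth's characterisation, the stack-sortable permutations of length 14 are the 231-avoiders, numbering C_14. So R = C_14 = 2674440.
P − Q − R = 35357670 − 132 − 2674440 = 32683098.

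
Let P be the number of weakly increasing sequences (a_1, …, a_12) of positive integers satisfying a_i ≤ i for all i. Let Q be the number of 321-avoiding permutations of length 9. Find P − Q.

203150

Such sub-staircase sequences of length n are counted by C_n; here n = 12. So P = C_12 = 208012.
For any fixed pattern of length 3, the pattern-avoiding permutations of [9] number C_9. So Q = C_9 = 4862.
P − Q = 208012 − 4862 = 203150.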